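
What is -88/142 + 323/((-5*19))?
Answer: -1427/355 ≈ -4.0197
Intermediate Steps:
-88/142 + 323/((-5*19)) = -88*1/142 + 323/(-95) = -44/71 + 323*(-1/95) = -44/71 - 17/5 = -1427/355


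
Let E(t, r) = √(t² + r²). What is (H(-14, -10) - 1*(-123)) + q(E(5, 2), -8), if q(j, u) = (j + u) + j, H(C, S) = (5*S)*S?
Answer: 615 + 2*√29 ≈ 625.77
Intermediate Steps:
H(C, S) = 5*S²
E(t, r) = √(r² + t²)
q(j, u) = u + 2*j
(H(-14, -10) - 1*(-123)) + q(E(5, 2), -8) = (5*(-10)² - 1*(-123)) + (-8 + 2*√(2² + 5²)) = (5*100 + 123) + (-8 + 2*√(4 + 25)) = (500 + 123) + (-8 + 2*√29) = 623 + (-8 + 2*√29) = 615 + 2*√29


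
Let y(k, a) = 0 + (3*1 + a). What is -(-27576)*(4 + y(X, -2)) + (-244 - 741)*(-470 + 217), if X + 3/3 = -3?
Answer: 387085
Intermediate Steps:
X = -4 (X = -1 - 3 = -4)
y(k, a) = 3 + a (y(k, a) = 0 + (3 + a) = 3 + a)
-(-27576)*(4 + y(X, -2)) + (-244 - 741)*(-470 + 217) = -(-27576)*(4 + (3 - 2)) + (-244 - 741)*(-470 + 217) = -(-27576)*(4 + 1) - 985*(-253) = -(-27576)*5 + 249205 = -1532*(-90) + 249205 = 137880 + 249205 = 387085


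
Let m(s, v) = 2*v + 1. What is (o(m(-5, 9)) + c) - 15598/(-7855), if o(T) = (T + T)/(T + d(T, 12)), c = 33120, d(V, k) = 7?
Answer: 3382400819/102115 ≈ 33123.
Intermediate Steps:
m(s, v) = 1 + 2*v
o(T) = 2*T/(7 + T) (o(T) = (T + T)/(T + 7) = (2*T)/(7 + T) = 2*T/(7 + T))
(o(m(-5, 9)) + c) - 15598/(-7855) = (2*(1 + 2*9)/(7 + (1 + 2*9)) + 33120) - 15598/(-7855) = (2*(1 + 18)/(7 + (1 + 18)) + 33120) - 15598*(-1/7855) = (2*19/(7 + 19) + 33120) + 15598/7855 = (2*19/26 + 33120) + 15598/7855 = (2*19*(1/26) + 33120) + 15598/7855 = (19/13 + 33120) + 15598/7855 = 430579/13 + 15598/7855 = 3382400819/102115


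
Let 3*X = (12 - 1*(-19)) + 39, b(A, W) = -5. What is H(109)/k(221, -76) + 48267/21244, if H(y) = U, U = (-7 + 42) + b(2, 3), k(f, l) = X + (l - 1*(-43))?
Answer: -512217/616076 ≈ -0.83142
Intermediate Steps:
X = 70/3 (X = ((12 - 1*(-19)) + 39)/3 = ((12 + 19) + 39)/3 = (31 + 39)/3 = (1/3)*70 = 70/3 ≈ 23.333)
k(f, l) = 199/3 + l (k(f, l) = 70/3 + (l - 1*(-43)) = 70/3 + (l + 43) = 70/3 + (43 + l) = 199/3 + l)
U = 30 (U = (-7 + 42) - 5 = 35 - 5 = 30)
H(y) = 30
H(109)/k(221, -76) + 48267/21244 = 30/(199/3 - 76) + 48267/21244 = 30/(-29/3) + 48267*(1/21244) = 30*(-3/29) + 48267/21244 = -90/29 + 48267/21244 = -512217/616076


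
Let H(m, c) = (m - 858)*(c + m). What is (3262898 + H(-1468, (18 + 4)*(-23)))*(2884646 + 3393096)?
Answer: 49308034875124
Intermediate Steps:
H(m, c) = (-858 + m)*(c + m)
(3262898 + H(-1468, (18 + 4)*(-23)))*(2884646 + 3393096) = (3262898 + ((-1468)² - 858*(18 + 4)*(-23) - 858*(-1468) + ((18 + 4)*(-23))*(-1468)))*(2884646 + 3393096) = (3262898 + (2155024 - 18876*(-23) + 1259544 + (22*(-23))*(-1468)))*6277742 = (3262898 + (2155024 - 858*(-506) + 1259544 - 506*(-1468)))*6277742 = (3262898 + (2155024 + 434148 + 1259544 + 742808))*6277742 = (3262898 + 4591524)*6277742 = 7854422*6277742 = 49308034875124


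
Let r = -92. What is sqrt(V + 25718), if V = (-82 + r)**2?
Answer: sqrt(55994) ≈ 236.63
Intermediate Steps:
V = 30276 (V = (-82 - 92)**2 = (-174)**2 = 30276)
sqrt(V + 25718) = sqrt(30276 + 25718) = sqrt(55994)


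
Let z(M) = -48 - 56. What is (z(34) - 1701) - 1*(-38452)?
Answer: 36647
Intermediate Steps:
z(M) = -104
(z(34) - 1701) - 1*(-38452) = (-104 - 1701) - 1*(-38452) = -1805 + 38452 = 36647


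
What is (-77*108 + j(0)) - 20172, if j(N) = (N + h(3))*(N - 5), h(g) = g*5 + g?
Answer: -28578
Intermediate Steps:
h(g) = 6*g (h(g) = 5*g + g = 6*g)
j(N) = (-5 + N)*(18 + N) (j(N) = (N + 6*3)*(N - 5) = (N + 18)*(-5 + N) = (18 + N)*(-5 + N) = (-5 + N)*(18 + N))
(-77*108 + j(0)) - 20172 = (-77*108 + (-90 + 0**2 + 13*0)) - 20172 = (-8316 + (-90 + 0 + 0)) - 20172 = (-8316 - 90) - 20172 = -8406 - 20172 = -28578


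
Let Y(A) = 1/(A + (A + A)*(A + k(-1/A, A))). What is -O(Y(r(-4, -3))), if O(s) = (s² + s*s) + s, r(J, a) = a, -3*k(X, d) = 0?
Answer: -17/225 ≈ -0.075556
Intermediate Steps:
k(X, d) = 0 (k(X, d) = -⅓*0 = 0)
Y(A) = 1/(A + 2*A²) (Y(A) = 1/(A + (A + A)*(A + 0)) = 1/(A + (2*A)*A) = 1/(A + 2*A²))
O(s) = s + 2*s² (O(s) = (s² + s²) + s = 2*s² + s = s + 2*s²)
-O(Y(r(-4, -3))) = -1/((-3)*(1 + 2*(-3)))*(1 + 2*(1/((-3)*(1 + 2*(-3))))) = -(-1/(3*(1 - 6)))*(1 + 2*(-1/(3*(1 - 6)))) = -(-⅓/(-5))*(1 + 2*(-⅓/(-5))) = -(-⅓*(-⅕))*(1 + 2*(-⅓*(-⅕))) = -(1 + 2*(1/15))/15 = -(1 + 2/15)/15 = -17/(15*15) = -1*17/225 = -17/225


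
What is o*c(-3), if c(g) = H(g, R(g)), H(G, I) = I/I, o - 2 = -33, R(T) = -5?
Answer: -31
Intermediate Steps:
o = -31 (o = 2 - 33 = -31)
H(G, I) = 1
c(g) = 1
o*c(-3) = -31*1 = -31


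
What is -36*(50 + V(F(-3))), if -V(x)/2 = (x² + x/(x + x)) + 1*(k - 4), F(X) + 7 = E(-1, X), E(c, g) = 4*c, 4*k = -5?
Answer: 6570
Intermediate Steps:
k = -5/4 (k = (¼)*(-5) = -5/4 ≈ -1.2500)
F(X) = -11 (F(X) = -7 + 4*(-1) = -7 - 4 = -11)
V(x) = 19/2 - 2*x² (V(x) = -2*((x² + x/(x + x)) + 1*(-5/4 - 4)) = -2*((x² + x/((2*x))) + 1*(-21/4)) = -2*((x² + (1/(2*x))*x) - 21/4) = -2*((x² + ½) - 21/4) = -2*((½ + x²) - 21/4) = -2*(-19/4 + x²) = 19/2 - 2*x²)
-36*(50 + V(F(-3))) = -36*(50 + (19/2 - 2*(-11)²)) = -36*(50 + (19/2 - 2*121)) = -36*(50 + (19/2 - 242)) = -36*(50 - 465/2) = -36*(-365/2) = 6570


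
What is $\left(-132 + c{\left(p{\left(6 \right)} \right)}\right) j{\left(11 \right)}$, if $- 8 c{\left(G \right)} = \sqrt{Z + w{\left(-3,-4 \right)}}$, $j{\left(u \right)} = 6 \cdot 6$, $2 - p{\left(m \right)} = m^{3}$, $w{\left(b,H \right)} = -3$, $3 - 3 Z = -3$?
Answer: $-4752 - \frac{9 i}{2} \approx -4752.0 - 4.5 i$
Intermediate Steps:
$Z = 2$ ($Z = 1 - -1 = 1 + 1 = 2$)
$p{\left(m \right)} = 2 - m^{3}$
$j{\left(u \right)} = 36$
$c{\left(G \right)} = - \frac{i}{8}$ ($c{\left(G \right)} = - \frac{\sqrt{2 - 3}}{8} = - \frac{\sqrt{-1}}{8} = - \frac{i}{8}$)
$\left(-132 + c{\left(p{\left(6 \right)} \right)}\right) j{\left(11 \right)} = \left(-132 - \frac{i}{8}\right) 36 = -4752 - \frac{9 i}{2}$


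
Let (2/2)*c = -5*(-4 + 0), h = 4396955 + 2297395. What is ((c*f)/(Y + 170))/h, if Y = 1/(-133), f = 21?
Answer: 1862/5045085305 ≈ 3.6907e-7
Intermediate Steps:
Y = -1/133 ≈ -0.0075188
h = 6694350
c = 20 (c = -5*(-4 + 0) = -5*(-4) = 20)
((c*f)/(Y + 170))/h = ((20*21)/(-1/133 + 170))/6694350 = (420/(22609/133))*(1/6694350) = (420*(133/22609))*(1/6694350) = (55860/22609)*(1/6694350) = 1862/5045085305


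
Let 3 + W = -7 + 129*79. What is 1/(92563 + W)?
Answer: 1/102744 ≈ 9.7329e-6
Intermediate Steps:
W = 10181 (W = -3 + (-7 + 129*79) = -3 + (-7 + 10191) = -3 + 10184 = 10181)
1/(92563 + W) = 1/(92563 + 10181) = 1/102744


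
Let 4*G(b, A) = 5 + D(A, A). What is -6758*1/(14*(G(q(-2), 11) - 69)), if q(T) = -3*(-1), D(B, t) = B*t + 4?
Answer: 6758/511 ≈ 13.225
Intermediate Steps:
D(B, t) = 4 + B*t
q(T) = 3
G(b, A) = 9/4 + A²/4 (G(b, A) = (5 + (4 + A*A))/4 = (5 + (4 + A²))/4 = (9 + A²)/4 = 9/4 + A²/4)
-6758*1/(14*(G(q(-2), 11) - 69)) = -6758*1/(14*((9/4 + (¼)*11²) - 69)) = -6758*1/(14*((9/4 + (¼)*121) - 69)) = -6758*1/(14*((9/4 + 121/4) - 69)) = -6758*1/(14*(65/2 - 69)) = -6758/(14*(-73/2)) = -6758/(-511) = -6758*(-1/511) = 6758/511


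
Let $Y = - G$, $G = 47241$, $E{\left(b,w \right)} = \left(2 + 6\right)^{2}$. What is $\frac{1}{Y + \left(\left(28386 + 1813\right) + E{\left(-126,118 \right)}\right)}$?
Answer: $- \frac{1}{16978} \approx -5.89 \cdot 10^{-5}$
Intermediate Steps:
$E{\left(b,w \right)} = 64$ ($E{\left(b,w \right)} = 8^{2} = 64$)
$Y = -47241$ ($Y = \left(-1\right) 47241 = -47241$)
$\frac{1}{Y + \left(\left(28386 + 1813\right) + E{\left(-126,118 \right)}\right)} = \frac{1}{-47241 + \left(\left(28386 + 1813\right) + 64\right)} = \frac{1}{-47241 + \left(30199 + 64\right)} = \frac{1}{-47241 + 30263} = \frac{1}{-16978} = - \frac{1}{16978}$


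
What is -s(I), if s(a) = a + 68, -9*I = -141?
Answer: -251/3 ≈ -83.667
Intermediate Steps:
I = 47/3 (I = -⅑*(-141) = 47/3 ≈ 15.667)
s(a) = 68 + a
-s(I) = -(68 + 47/3) = -1*251/3 = -251/3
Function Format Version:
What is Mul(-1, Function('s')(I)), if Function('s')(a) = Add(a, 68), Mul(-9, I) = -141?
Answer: Rational(-251, 3) ≈ -83.667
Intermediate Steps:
I = Rational(47, 3) (I = Mul(Rational(-1, 9), -141) = Rational(47, 3) ≈ 15.667)
Function('s')(a) = Add(68, a)
Mul(-1, Function('s')(I)) = Mul(-1, Add(68, Rational(47, 3))) = Mul(-1, Rational(251, 3)) = Rational(-251, 3)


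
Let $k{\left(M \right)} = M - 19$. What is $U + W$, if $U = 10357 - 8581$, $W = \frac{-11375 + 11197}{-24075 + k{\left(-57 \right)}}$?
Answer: $\frac{42892354}{24151} \approx 1776.0$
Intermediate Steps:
$k{\left(M \right)} = -19 + M$ ($k{\left(M \right)} = M - 19 = -19 + M$)
$W = \frac{178}{24151}$ ($W = \frac{-11375 + 11197}{-24075 - 76} = - \frac{178}{-24075 - 76} = - \frac{178}{-24151} = \left(-178\right) \left(- \frac{1}{24151}\right) = \frac{178}{24151} \approx 0.0073703$)
$U = 1776$
$U + W = 1776 + \frac{178}{24151} = \frac{42892354}{24151}$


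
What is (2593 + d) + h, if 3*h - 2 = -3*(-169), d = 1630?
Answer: 13178/3 ≈ 4392.7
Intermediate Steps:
h = 509/3 (h = 2/3 + (-3*(-169))/3 = 2/3 + (1/3)*507 = 2/3 + 169 = 509/3 ≈ 169.67)
(2593 + d) + h = (2593 + 1630) + 509/3 = 4223 + 509/3 = 13178/3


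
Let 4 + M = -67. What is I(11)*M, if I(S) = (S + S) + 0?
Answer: -1562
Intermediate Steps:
M = -71 (M = -4 - 67 = -71)
I(S) = 2*S (I(S) = 2*S + 0 = 2*S)
I(11)*M = (2*11)*(-71) = 22*(-71) = -1562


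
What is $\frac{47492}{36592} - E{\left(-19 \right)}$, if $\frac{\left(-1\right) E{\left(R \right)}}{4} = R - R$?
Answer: $\frac{11873}{9148} \approx 1.2979$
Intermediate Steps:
$E{\left(R \right)} = 0$ ($E{\left(R \right)} = - 4 \left(R - R\right) = \left(-4\right) 0 = 0$)
$\frac{47492}{36592} - E{\left(-19 \right)} = \frac{47492}{36592} - 0 = 47492 \cdot \frac{1}{36592} + 0 = \frac{11873}{9148} + 0 = \frac{11873}{9148}$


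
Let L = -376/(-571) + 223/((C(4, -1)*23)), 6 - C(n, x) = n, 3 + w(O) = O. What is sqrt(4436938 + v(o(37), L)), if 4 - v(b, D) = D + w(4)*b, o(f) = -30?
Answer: sqrt(3061075412269518)/26266 ≈ 2106.4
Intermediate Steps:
w(O) = -3 + O
C(n, x) = 6 - n
L = 144629/26266 (L = -376/(-571) + 223/(((6 - 1*4)*23)) = -376*(-1/571) + 223/(((6 - 4)*23)) = 376/571 + 223/((2*23)) = 376/571 + 223/46 = 144629/26266 ≈ 5.5063)
v(b, D) = 4 - D - b (v(b, D) = 4 - (D + (-3 + 4)*b) = 4 - (D + 1*b) = 4 - (D + b) = 4 + (-D - b) = 4 - D - b)
sqrt(4436938 + v(o(37), L)) = sqrt(4436938 + (4 - 1*144629/26266 - 1*(-30))) = sqrt(4436938 + (4 - 144629/26266 + 30)) = sqrt(4436938 + 748415/26266) = sqrt(116541361923/26266) = sqrt(3061075412269518)/26266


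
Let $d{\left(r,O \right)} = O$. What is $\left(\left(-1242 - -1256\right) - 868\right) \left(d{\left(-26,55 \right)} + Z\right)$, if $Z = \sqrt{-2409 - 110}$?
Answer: $-46970 - 854 i \sqrt{2519} \approx -46970.0 - 42862.0 i$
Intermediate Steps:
$Z = i \sqrt{2519}$ ($Z = \sqrt{-2519} = i \sqrt{2519} \approx 50.19 i$)
$\left(\left(-1242 - -1256\right) - 868\right) \left(d{\left(-26,55 \right)} + Z\right) = \left(\left(-1242 - -1256\right) - 868\right) \left(55 + i \sqrt{2519}\right) = \left(\left(-1242 + 1256\right) - 868\right) \left(55 + i \sqrt{2519}\right) = \left(14 - 868\right) \left(55 + i \sqrt{2519}\right) = - 854 \left(55 + i \sqrt{2519}\right) = -46970 - 854 i \sqrt{2519}$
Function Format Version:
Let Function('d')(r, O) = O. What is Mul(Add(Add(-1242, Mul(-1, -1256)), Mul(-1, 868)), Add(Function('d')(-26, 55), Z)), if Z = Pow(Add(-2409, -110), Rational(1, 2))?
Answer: Add(-46970, Mul(-854, I, Pow(2519, Rational(1, 2)))) ≈ Add(-46970., Mul(-42862., I))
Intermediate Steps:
Z = Mul(I, Pow(2519, Rational(1, 2))) (Z = Pow(-2519, Rational(1, 2)) = Mul(I, Pow(2519, Rational(1, 2))) ≈ Mul(50.190, I))
Mul(Add(Add(-1242, Mul(-1, -1256)), Mul(-1, 868)), Add(Function('d')(-26, 55), Z)) = Mul(Add(Add(-1242, Mul(-1, -1256)), Mul(-1, 868)), Add(55, Mul(I, Pow(2519, Rational(1, 2))))) = Mul(Add(Add(-1242, 1256), -868), Add(55, Mul(I, Pow(2519, Rational(1, 2))))) = Mul(Add(14, -868), Add(55, Mul(I, Pow(2519, Rational(1, 2))))) = Mul(-854, Add(55, Mul(I, Pow(2519, Rational(1, 2))))) = Add(-46970, Mul(-854, I, Pow(2519, Rational(1, 2))))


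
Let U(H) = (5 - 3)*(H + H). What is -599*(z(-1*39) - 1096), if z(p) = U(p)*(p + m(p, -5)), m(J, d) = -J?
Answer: 656504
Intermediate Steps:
U(H) = 4*H (U(H) = 2*(2*H) = 4*H)
z(p) = 0 (z(p) = (4*p)*(p - p) = (4*p)*0 = 0)
-599*(z(-1*39) - 1096) = -599*(0 - 1096) = -599*(-1096) = 656504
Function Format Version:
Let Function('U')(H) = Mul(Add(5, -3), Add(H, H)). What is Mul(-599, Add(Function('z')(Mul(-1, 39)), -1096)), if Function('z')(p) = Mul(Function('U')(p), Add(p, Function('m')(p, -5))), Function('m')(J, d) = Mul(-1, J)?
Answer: 656504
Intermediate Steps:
Function('U')(H) = Mul(4, H) (Function('U')(H) = Mul(2, Mul(2, H)) = Mul(4, H))
Function('z')(p) = 0 (Function('z')(p) = Mul(Mul(4, p), Add(p, Mul(-1, p))) = Mul(Mul(4, p), 0) = 0)
Mul(-599, Add(Function('z')(Mul(-1, 39)), -1096)) = Mul(-599, Add(0, -1096)) = Mul(-599, -1096) = 656504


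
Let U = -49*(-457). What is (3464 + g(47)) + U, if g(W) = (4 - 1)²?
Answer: 25866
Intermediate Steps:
g(W) = 9 (g(W) = 3² = 9)
U = 22393
(3464 + g(47)) + U = (3464 + 9) + 22393 = 3473 + 22393 = 25866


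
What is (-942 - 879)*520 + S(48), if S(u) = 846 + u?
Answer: -946026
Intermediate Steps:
(-942 - 879)*520 + S(48) = (-942 - 879)*520 + (846 + 48) = -1821*520 + 894 = -946920 + 894 = -946026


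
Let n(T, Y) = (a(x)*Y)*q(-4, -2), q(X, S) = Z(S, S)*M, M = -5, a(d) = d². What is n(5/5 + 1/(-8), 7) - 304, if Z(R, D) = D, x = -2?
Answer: -24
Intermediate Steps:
q(X, S) = -5*S (q(X, S) = S*(-5) = -5*S)
n(T, Y) = 40*Y (n(T, Y) = ((-2)²*Y)*(-5*(-2)) = (4*Y)*10 = 40*Y)
n(5/5 + 1/(-8), 7) - 304 = 40*7 - 304 = 280 - 304 = -24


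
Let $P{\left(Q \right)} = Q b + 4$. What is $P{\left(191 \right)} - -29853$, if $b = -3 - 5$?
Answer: $28329$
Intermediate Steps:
$b = -8$ ($b = -3 - 5 = -8$)
$P{\left(Q \right)} = 4 - 8 Q$ ($P{\left(Q \right)} = Q \left(-8\right) + 4 = - 8 Q + 4 = 4 - 8 Q$)
$P{\left(191 \right)} - -29853 = \left(4 - 1528\right) - -29853 = \left(4 - 1528\right) + 29853 = -1524 + 29853 = 28329$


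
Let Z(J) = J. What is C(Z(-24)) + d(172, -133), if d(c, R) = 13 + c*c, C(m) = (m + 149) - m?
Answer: 29746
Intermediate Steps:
C(m) = 149 (C(m) = (149 + m) - m = 149)
d(c, R) = 13 + c²
C(Z(-24)) + d(172, -133) = 149 + (13 + 172²) = 149 + (13 + 29584) = 149 + 29597 = 29746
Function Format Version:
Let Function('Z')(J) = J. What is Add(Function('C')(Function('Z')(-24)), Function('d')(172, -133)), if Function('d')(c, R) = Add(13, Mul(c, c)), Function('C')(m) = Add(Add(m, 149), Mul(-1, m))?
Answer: 29746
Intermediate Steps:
Function('C')(m) = 149 (Function('C')(m) = Add(Add(149, m), Mul(-1, m)) = 149)
Function('d')(c, R) = Add(13, Pow(c, 2))
Add(Function('C')(Function('Z')(-24)), Function('d')(172, -133)) = Add(149, Add(13, Pow(172, 2))) = Add(149, Add(13, 29584)) = Add(149, 29597) = 29746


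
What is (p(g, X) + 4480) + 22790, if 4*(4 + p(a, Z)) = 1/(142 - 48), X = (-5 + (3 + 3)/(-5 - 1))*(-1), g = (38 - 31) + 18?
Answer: 10252017/376 ≈ 27266.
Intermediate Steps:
g = 25 (g = 7 + 18 = 25)
X = 6 (X = (-5 + 6/(-6))*(-1) = (-5 + 6*(-1/6))*(-1) = (-5 - 1)*(-1) = -6*(-1) = 6)
p(a, Z) = -1503/376 (p(a, Z) = -4 + 1/(4*(142 - 48)) = -4 + (1/4)/94 = -4 + (1/4)*(1/94) = -4 + 1/376 = -1503/376)
(p(g, X) + 4480) + 22790 = (-1503/376 + 4480) + 22790 = 1682977/376 + 22790 = 10252017/376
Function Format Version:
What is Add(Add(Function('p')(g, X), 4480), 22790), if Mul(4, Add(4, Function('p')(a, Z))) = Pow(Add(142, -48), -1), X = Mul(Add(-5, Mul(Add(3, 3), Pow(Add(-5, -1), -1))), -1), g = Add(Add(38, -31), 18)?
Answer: Rational(10252017, 376) ≈ 27266.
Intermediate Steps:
g = 25 (g = Add(7, 18) = 25)
X = 6 (X = Mul(Add(-5, Mul(6, Pow(-6, -1))), -1) = Mul(Add(-5, Mul(6, Rational(-1, 6))), -1) = Mul(Add(-5, -1), -1) = Mul(-6, -1) = 6)
Function('p')(a, Z) = Rational(-1503, 376) (Function('p')(a, Z) = Add(-4, Mul(Rational(1, 4), Pow(Add(142, -48), -1))) = Add(-4, Mul(Rational(1, 4), Pow(94, -1))) = Add(-4, Mul(Rational(1, 4), Rational(1, 94))) = Add(-4, Rational(1, 376)) = Rational(-1503, 376))
Add(Add(Function('p')(g, X), 4480), 22790) = Add(Add(Rational(-1503, 376), 4480), 22790) = Add(Rational(1682977, 376), 22790) = Rational(10252017, 376)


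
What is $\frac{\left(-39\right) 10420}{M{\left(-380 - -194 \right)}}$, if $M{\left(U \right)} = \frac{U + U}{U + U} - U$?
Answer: $- \frac{406380}{187} \approx -2173.2$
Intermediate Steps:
$M{\left(U \right)} = 1 - U$ ($M{\left(U \right)} = \frac{2 U}{2 U} - U = 2 U \frac{1}{2 U} - U = 1 - U$)
$\frac{\left(-39\right) 10420}{M{\left(-380 - -194 \right)}} = \frac{\left(-39\right) 10420}{1 - \left(-380 - -194\right)} = - \frac{406380}{1 - \left(-380 + 194\right)} = - \frac{406380}{1 - -186} = - \frac{406380}{1 + 186} = - \frac{406380}{187}$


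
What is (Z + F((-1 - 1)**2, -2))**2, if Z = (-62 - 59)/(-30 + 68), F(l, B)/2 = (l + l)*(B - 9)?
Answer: 46362481/1444 ≈ 32107.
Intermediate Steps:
F(l, B) = 4*l*(-9 + B) (F(l, B) = 2*((l + l)*(B - 9)) = 2*((2*l)*(-9 + B)) = 2*(2*l*(-9 + B)) = 4*l*(-9 + B))
Z = -121/38 ≈ -3.1842
(Z + F((-1 - 1)**2, -2))**2 = (-121/38 + 4*(-1 - 1)**2*(-9 - 2))**2 = (-121/38 + 4*(-2)**2*(-11))**2 = (-121/38 + 4*4*(-11))**2 = (-121/38 - 176)**2 = (-6809/38)**2 = 46362481/1444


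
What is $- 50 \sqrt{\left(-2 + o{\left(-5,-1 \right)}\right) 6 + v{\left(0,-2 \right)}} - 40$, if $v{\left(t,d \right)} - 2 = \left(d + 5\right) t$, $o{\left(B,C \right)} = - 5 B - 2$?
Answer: $-40 - 400 \sqrt{2} \approx -605.69$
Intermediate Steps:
$o{\left(B,C \right)} = -2 - 5 B$
$v{\left(t,d \right)} = 2 + t \left(5 + d\right)$ ($v{\left(t,d \right)} = 2 + \left(d + 5\right) t = 2 + \left(5 + d\right) t = 2 + t \left(5 + d\right)$)
$- 50 \sqrt{\left(-2 + o{\left(-5,-1 \right)}\right) 6 + v{\left(0,-2 \right)}} - 40 = - 50 \sqrt{\left(-2 - -23\right) 6 + \left(2 + 5 \cdot 0 - 0\right)} - 40 = - 50 \sqrt{\left(-2 + \left(-2 + 25\right)\right) 6 + \left(2 + 0 + 0\right)} - 40 = - 50 \sqrt{\left(-2 + 23\right) 6 + 2} - 40 = - 50 \sqrt{21 \cdot 6 + 2} - 40 = - 50 \sqrt{126 + 2} - 40 = - 50 \sqrt{128} - 40 = - 50 \cdot 8 \sqrt{2} - 40 = - 400 \sqrt{2} - 40 = -40 - 400 \sqrt{2}$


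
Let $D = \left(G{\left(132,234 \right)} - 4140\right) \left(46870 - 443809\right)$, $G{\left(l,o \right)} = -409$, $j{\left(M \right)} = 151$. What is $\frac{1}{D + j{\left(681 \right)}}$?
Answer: $\frac{1}{1805675662} \approx 5.5381 \cdot 10^{-10}$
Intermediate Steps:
$D = 1805675511$ ($D = \left(-409 - 4140\right) \left(46870 - 443809\right) = \left(-4549\right) \left(-396939\right) = 1805675511$)
$\frac{1}{D + j{\left(681 \right)}} = \frac{1}{1805675511 + 151} = \frac{1}{1805675662}$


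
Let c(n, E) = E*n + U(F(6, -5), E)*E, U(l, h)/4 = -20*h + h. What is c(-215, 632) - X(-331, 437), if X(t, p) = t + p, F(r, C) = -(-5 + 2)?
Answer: -30492210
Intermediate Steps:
F(r, C) = 3 (F(r, C) = -1*(-3) = 3)
U(l, h) = -76*h (U(l, h) = 4*(-20*h + h) = 4*(-19*h) = -76*h)
c(n, E) = -76*E² + E*n (c(n, E) = E*n + (-76*E)*E = E*n - 76*E² = -76*E² + E*n)
X(t, p) = p + t
c(-215, 632) - X(-331, 437) = 632*(-215 - 76*632) - (437 - 331) = 632*(-215 - 48032) - 1*106 = 632*(-48247) - 106 = -30492104 - 106 = -30492210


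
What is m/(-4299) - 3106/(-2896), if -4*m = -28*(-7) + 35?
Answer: 2253323/2074984 ≈ 1.0859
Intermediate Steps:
m = -231/4 (m = -(-28*(-7) + 35)/4 = -(196 + 35)/4 = -1/4*231 = -231/4 ≈ -57.750)
m/(-4299) - 3106/(-2896) = -231/4/(-4299) - 3106/(-2896) = -231/4*(-1/4299) - 3106*(-1/2896) = 77/5732 + 1553/1448 = 2253323/2074984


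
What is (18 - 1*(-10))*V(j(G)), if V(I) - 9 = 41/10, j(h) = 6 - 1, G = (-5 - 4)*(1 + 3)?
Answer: 1834/5 ≈ 366.80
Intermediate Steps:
G = -36 (G = -9*4 = -36)
j(h) = 5
V(I) = 131/10 (V(I) = 9 + 41/10 = 131/10)
(18 - 1*(-10))*V(j(G)) = (18 - 1*(-10))*(131/10) = (18 + 10)*(131/10) = 28*(131/10) = 1834/5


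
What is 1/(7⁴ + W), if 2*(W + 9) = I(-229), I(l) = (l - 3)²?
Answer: 1/29304 ≈ 3.4125e-5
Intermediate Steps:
I(l) = (-3 + l)²
W = 26903 (W = -9 + (-3 - 229)²/2 = -9 + (½)*(-232)² = -9 + (½)*53824 = -9 + 26912 = 26903)
1/(7⁴ + W) = 1/(7⁴ + 26903) = 1/(2401 + 26903) = 1/29304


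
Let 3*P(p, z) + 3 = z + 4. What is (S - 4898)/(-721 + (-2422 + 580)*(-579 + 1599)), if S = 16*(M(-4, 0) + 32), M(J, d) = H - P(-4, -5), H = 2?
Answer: 12998/5638683 ≈ 0.0023052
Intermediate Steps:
P(p, z) = ⅓ + z/3 (P(p, z) = -1 + (z + 4)/3 = -1 + (4 + z)/3 = -1 + (4/3 + z/3) = ⅓ + z/3)
M(J, d) = 10/3 (M(J, d) = 2 - (⅓ + (⅓)*(-5)) = 2 - (⅓ - 5/3) = 2 - 1*(-4/3) = 2 + 4/3 = 10/3)
S = 1696/3 (S = 16*(10/3 + 32) = 16*(106/3) = 1696/3 ≈ 565.33)
(S - 4898)/(-721 + (-2422 + 580)*(-579 + 1599)) = (1696/3 - 4898)/(-721 + (-2422 + 580)*(-579 + 1599)) = -12998/(3*(-721 - 1842*1020)) = -12998/(3*(-721 - 1878840)) = -12998/3/(-1879561) = -12998/3*(-1/1879561) = 12998/5638683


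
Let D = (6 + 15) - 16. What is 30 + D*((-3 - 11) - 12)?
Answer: -100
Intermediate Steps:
D = 5 (D = 21 - 16 = 5)
30 + D*((-3 - 11) - 12) = 30 + 5*((-3 - 11) - 12) = 30 + 5*(-14 - 12) = 30 + 5*(-26) = 30 - 130 = -100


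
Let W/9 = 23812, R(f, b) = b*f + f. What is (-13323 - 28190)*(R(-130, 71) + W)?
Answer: -8508006324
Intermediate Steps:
R(f, b) = f + b*f
W = 214308 (W = 9*23812 = 214308)
(-13323 - 28190)*(R(-130, 71) + W) = (-13323 - 28190)*(-130*(1 + 71) + 214308) = -41513*(-130*72 + 214308) = -41513*(-9360 + 214308) = -41513*204948 = -8508006324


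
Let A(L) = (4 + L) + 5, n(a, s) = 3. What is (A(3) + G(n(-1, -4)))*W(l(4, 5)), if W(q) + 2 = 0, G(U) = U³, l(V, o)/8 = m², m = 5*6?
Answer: -78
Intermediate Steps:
A(L) = 9 + L
m = 30
l(V, o) = 7200 (l(V, o) = 8*30² = 8*900 = 7200)
W(q) = -2 (W(q) = -2 + 0 = -2)
(A(3) + G(n(-1, -4)))*W(l(4, 5)) = ((9 + 3) + 3³)*(-2) = (12 + 27)*(-2) = 39*(-2) = -78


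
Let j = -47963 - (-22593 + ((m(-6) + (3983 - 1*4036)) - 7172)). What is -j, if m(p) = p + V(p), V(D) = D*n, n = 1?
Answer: 18133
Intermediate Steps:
V(D) = D (V(D) = D*1 = D)
m(p) = 2*p (m(p) = p + p = 2*p)
j = -18133 (j = -47963 - (-22593 + ((2*(-6) + (3983 - 1*4036)) - 7172)) = -47963 - (-22593 + ((-12 + (3983 - 4036)) - 7172)) = -47963 - (-22593 + ((-12 - 53) - 7172)) = -47963 - (-22593 + (-65 - 7172)) = -47963 - (-22593 - 7237) = -47963 - 1*(-29830) = -47963 + 29830 = -18133)
-j = -1*(-18133) = 18133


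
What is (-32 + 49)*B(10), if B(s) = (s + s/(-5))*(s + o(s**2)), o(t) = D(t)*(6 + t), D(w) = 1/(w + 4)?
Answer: 19482/13 ≈ 1498.6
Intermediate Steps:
D(w) = 1/(4 + w)
o(t) = (6 + t)/(4 + t)
B(s) = 4*s*(s + (6 + s**2)/(4 + s**2))/5 (B(s) = (s + s/(-5))*(s + (6 + s**2)/(4 + s**2)) = (s + s*(-1/5))*(s + (6 + s**2)/(4 + s**2)) = (s - s/5)*(s + (6 + s**2)/(4 + s**2)) = (4*s/5)*(s + (6 + s**2)/(4 + s**2)) = 4*s*(s + (6 + s**2)/(4 + s**2))/5)
(-32 + 49)*B(10) = (-32 + 49)*((4/5)*10*(6 + 10**2 + 10*(4 + 10**2))/(4 + 10**2)) = 17*((4/5)*10*(6 + 100 + 10*(4 + 100))/(4 + 100)) = 17*((4/5)*10*(6 + 100 + 10*104)/104) = 17*((4/5)*10*(1/104)*(6 + 100 + 1040)) = 17*((4/5)*10*(1/104)*1146) = 17*(1146/13) = 19482/13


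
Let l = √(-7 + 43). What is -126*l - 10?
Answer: -766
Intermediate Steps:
l = 6 (l = √36 = 6)
-126*l - 10 = -126*6 - 10 = -756 - 10 = -766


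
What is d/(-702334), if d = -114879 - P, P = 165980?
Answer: 280859/702334 ≈ 0.39989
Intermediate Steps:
d = -280859 (d = -114879 - 1*165980 = -114879 - 165980 = -280859)
d/(-702334) = -280859/(-702334) = -280859*(-1/702334) = 280859/702334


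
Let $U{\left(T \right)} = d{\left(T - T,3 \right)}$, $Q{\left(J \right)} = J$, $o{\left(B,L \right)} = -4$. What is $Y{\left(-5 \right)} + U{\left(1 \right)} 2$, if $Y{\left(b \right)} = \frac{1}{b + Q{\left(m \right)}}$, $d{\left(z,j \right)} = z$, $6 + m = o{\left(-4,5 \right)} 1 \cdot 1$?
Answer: $- \frac{1}{15} \approx -0.066667$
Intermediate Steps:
$m = -10$ ($m = -6 + \left(-4\right) 1 \cdot 1 = -6 - 4 = -10$)
$U{\left(T \right)} = 0$ ($U{\left(T \right)} = T - T = 0$)
$Y{\left(b \right)} = \frac{1}{-10 + b}$ ($Y{\left(b \right)} = \frac{1}{b - 10} = \frac{1}{-10 + b}$)
$Y{\left(-5 \right)} + U{\left(1 \right)} 2 = \frac{1}{-10 - 5} + 0 \cdot 2 = \frac{1}{-15} + 0 = - \frac{1}{15} + 0 = - \frac{1}{15}$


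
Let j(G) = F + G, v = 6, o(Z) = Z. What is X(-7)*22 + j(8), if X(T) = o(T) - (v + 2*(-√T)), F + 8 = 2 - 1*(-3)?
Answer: -281 + 44*I*√7 ≈ -281.0 + 116.41*I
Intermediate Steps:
F = -3 (F = -8 + (2 - 1*(-3)) = -8 + (2 + 3) = -8 + 5 = -3)
j(G) = -3 + G
X(T) = -6 + T + 2*√T (X(T) = T - (6 + 2*(-√T)) = T - (6 - 2*√T) = T + (-6 + 2*√T) = -6 + T + 2*√T)
X(-7)*22 + j(8) = (-6 - 7 + 2*√(-7))*22 + (-3 + 8) = (-6 - 7 + 2*(I*√7))*22 + 5 = (-6 - 7 + 2*I*√7)*22 + 5 = (-13 + 2*I*√7)*22 + 5 = (-286 + 44*I*√7) + 5 = -281 + 44*I*√7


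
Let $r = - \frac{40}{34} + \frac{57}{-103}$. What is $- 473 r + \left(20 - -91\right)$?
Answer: $\frac{1627078}{1751} \approx 929.23$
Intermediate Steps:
$r = - \frac{3029}{1751}$ ($r = \left(-40\right) \frac{1}{34} + 57 \left(- \frac{1}{103}\right) = - \frac{20}{17} - \frac{57}{103} = - \frac{3029}{1751} \approx -1.7299$)
$- 473 r + \left(20 - -91\right) = \left(-473\right) \left(- \frac{3029}{1751}\right) + \left(20 - -91\right) = \frac{1432717}{1751} + \left(20 + 91\right) = \frac{1432717}{1751} + 111 = \frac{1627078}{1751}$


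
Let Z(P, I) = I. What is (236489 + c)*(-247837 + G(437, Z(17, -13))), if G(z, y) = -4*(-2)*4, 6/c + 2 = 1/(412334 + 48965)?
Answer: -54066410638014895/922597 ≈ -5.8602e+10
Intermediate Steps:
c = -2767794/922597 (c = 6/(-2 + 1/(412334 + 48965)) = 6/(-2 + 1/461299) = 6/(-922597/461299) = 6*(-461299/922597) = -2767794/922597 ≈ -3.0000)
G(z, y) = 32 (G(z, y) = 8*4 = 32)
(236489 + c)*(-247837 + G(437, Z(17, -13))) = (236489 - 2767794/922597)*(-247837 + 32) = (218181274139/922597)*(-247805) = -54066410638014895/922597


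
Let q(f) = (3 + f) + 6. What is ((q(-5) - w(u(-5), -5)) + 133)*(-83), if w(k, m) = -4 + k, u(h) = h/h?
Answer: -11620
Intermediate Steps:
u(h) = 1
q(f) = 9 + f
((q(-5) - w(u(-5), -5)) + 133)*(-83) = (((9 - 5) - (-4 + 1)) + 133)*(-83) = ((4 - 1*(-3)) + 133)*(-83) = ((4 + 3) + 133)*(-83) = (7 + 133)*(-83) = 140*(-83) = -11620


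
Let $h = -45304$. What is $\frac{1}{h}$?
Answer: $- \frac{1}{45304} \approx -2.2073 \cdot 10^{-5}$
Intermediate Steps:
$\frac{1}{h} = \frac{1}{-45304} = - \frac{1}{45304}$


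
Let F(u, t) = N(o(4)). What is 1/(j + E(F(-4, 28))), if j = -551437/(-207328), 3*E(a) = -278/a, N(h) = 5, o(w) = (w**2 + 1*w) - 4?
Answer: -163680/2598191 ≈ -0.062998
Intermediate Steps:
o(w) = -4 + w + w**2 (o(w) = (w**2 + w) - 4 = (w + w**2) - 4 = -4 + w + w**2)
F(u, t) = 5
E(a) = -278/(3*a) (E(a) = (-278/a)/3 = -278/(3*a))
j = 29023/10912 (j = -551437*(-1/207328) = 29023/10912 ≈ 2.6597)
1/(j + E(F(-4, 28))) = 1/(29023/10912 - 278/3/5) = 1/(29023/10912 - 278/3*1/5) = 1/(29023/10912 - 278/15) = 1/(-2598191/163680) = -163680/2598191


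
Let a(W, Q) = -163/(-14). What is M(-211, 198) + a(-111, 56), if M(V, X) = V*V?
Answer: 623457/14 ≈ 44533.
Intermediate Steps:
a(W, Q) = 163/14 (a(W, Q) = -163*(-1/14) = 163/14)
M(V, X) = V²
M(-211, 198) + a(-111, 56) = (-211)² + 163/14 = 44521 + 163/14 = 623457/14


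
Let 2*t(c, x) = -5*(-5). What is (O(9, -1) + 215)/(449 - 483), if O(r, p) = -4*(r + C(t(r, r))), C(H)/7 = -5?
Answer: -319/34 ≈ -9.3824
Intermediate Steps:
t(c, x) = 25/2 (t(c, x) = (-5*(-5))/2 = (½)*25 = 25/2)
C(H) = -35 (C(H) = 7*(-5) = -35)
O(r, p) = 140 - 4*r (O(r, p) = -4*(r - 35) = -4*(-35 + r) = 140 - 4*r)
(O(9, -1) + 215)/(449 - 483) = ((140 - 4*9) + 215)/(449 - 483) = ((140 - 36) + 215)/(-34) = (104 + 215)*(-1/34) = 319*(-1/34) = -319/34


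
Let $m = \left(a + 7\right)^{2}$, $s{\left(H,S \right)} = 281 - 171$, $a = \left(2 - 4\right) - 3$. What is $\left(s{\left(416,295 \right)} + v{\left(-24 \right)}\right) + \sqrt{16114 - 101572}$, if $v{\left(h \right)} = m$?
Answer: $114 + i \sqrt{85458} \approx 114.0 + 292.33 i$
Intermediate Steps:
$a = -5$ ($a = -2 - 3 = -5$)
$s{\left(H,S \right)} = 110$ ($s{\left(H,S \right)} = 281 - 171 = 110$)
$m = 4$ ($m = \left(-5 + 7\right)^{2} = 2^{2} = 4$)
$v{\left(h \right)} = 4$
$\left(s{\left(416,295 \right)} + v{\left(-24 \right)}\right) + \sqrt{16114 - 101572} = \left(110 + 4\right) + \sqrt{16114 - 101572} = 114 + \sqrt{-85458} = 114 + i \sqrt{85458}$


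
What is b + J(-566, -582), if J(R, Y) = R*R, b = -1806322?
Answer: -1485966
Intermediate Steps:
J(R, Y) = R**2
b + J(-566, -582) = -1806322 + (-566)**2 = -1806322 + 320356 = -1485966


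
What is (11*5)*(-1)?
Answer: -55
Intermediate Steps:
(11*5)*(-1) = 55*(-1) = -55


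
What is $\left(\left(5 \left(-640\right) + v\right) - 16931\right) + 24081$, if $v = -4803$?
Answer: $-853$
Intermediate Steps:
$\left(\left(5 \left(-640\right) + v\right) - 16931\right) + 24081 = \left(\left(5 \left(-640\right) - 4803\right) - 16931\right) + 24081 = \left(\left(-3200 - 4803\right) - 16931\right) + 24081 = \left(-8003 - 16931\right) + 24081 = -24934 + 24081 = -853$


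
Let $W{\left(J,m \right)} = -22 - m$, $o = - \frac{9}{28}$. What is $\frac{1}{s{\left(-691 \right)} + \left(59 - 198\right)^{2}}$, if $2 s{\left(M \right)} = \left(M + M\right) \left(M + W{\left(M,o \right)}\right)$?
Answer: $\frac{28}{14329893} \approx 1.954 \cdot 10^{-6}$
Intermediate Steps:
$o = - \frac{9}{28}$ ($o = \left(-9\right) \frac{1}{28} = - \frac{9}{28} \approx -0.32143$)
$s{\left(M \right)} = M \left(- \frac{607}{28} + M\right)$ ($s{\left(M \right)} = \frac{\left(M + M\right) \left(M - \frac{607}{28}\right)}{2} = \frac{2 M \left(M + \left(-22 + \frac{9}{28}\right)\right)}{2} = \frac{2 M \left(M - \frac{607}{28}\right)}{2} = \frac{2 M \left(- \frac{607}{28} + M\right)}{2} = M \left(- \frac{607}{28} + M\right)$)
$\frac{1}{s{\left(-691 \right)} + \left(59 - 198\right)^{2}} = \frac{1}{\frac{1}{28} \left(-691\right) \left(-607 + 28 \left(-691\right)\right) + \left(59 - 198\right)^{2}} = \frac{1}{\frac{1}{28} \left(-691\right) \left(-607 - 19348\right) + \left(-139\right)^{2}} = \frac{1}{\frac{1}{28} \left(-691\right) \left(-19955\right) + 19321} = \frac{1}{\frac{13788905}{28} + 19321} = \frac{1}{\frac{14329893}{28}} = \frac{28}{14329893}$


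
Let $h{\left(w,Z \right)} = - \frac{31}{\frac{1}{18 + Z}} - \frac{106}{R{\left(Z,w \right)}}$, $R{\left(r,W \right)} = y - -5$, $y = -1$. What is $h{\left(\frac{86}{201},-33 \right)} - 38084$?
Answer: $- \frac{75291}{2} \approx -37646.0$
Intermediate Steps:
$R{\left(r,W \right)} = 4$ ($R{\left(r,W \right)} = -1 - -5 = -1 + 5 = 4$)
$h{\left(w,Z \right)} = - \frac{1169}{2} - 31 Z$ ($h{\left(w,Z \right)} = - \frac{31}{\frac{1}{18 + Z}} - \frac{106}{4} = - 31 \left(18 + Z\right) - \frac{53}{2} = \left(-558 - 31 Z\right) - \frac{53}{2} = - \frac{1169}{2} - 31 Z$)
$h{\left(\frac{86}{201},-33 \right)} - 38084 = \left(- \frac{1169}{2} - -1023\right) - 38084 = \left(- \frac{1169}{2} + 1023\right) - 38084 = \frac{877}{2} - 38084 = - \frac{75291}{2}$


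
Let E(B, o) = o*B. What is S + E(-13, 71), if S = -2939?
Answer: -3862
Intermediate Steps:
E(B, o) = B*o
S + E(-13, 71) = -2939 - 13*71 = -2939 - 923 = -3862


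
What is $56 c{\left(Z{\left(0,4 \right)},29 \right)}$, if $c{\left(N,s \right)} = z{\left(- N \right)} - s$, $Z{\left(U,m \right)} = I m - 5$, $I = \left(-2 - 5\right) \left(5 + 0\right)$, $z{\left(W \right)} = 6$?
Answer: $-1288$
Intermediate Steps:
$I = -35$ ($I = \left(-7\right) 5 = -35$)
$Z{\left(U,m \right)} = -5 - 35 m$ ($Z{\left(U,m \right)} = - 35 m - 5 = -5 - 35 m$)
$c{\left(N,s \right)} = 6 - s$
$56 c{\left(Z{\left(0,4 \right)},29 \right)} = 56 \left(6 - 29\right) = 56 \left(-23\right) = -1288$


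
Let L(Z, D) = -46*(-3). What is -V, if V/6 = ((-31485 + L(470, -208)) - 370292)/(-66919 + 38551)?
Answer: -401639/4728 ≈ -84.949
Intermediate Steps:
L(Z, D) = 138
V = 401639/4728 (V = 6*(((-31485 + 138) - 370292)/(-66919 + 38551)) = 6*((-31347 - 370292)/(-28368)) = 6*(-401639*(-1/28368)) = 6*(401639/28368) = 401639/4728 ≈ 84.949)
-V = -1*401639/4728 = -401639/4728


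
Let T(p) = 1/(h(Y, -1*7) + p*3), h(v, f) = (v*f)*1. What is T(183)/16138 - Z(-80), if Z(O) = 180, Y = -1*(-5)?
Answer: -1493087759/8294932 ≈ -180.00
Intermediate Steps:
Y = 5
h(v, f) = f*v (h(v, f) = (f*v)*1 = f*v)
T(p) = 1/(-35 + 3*p) (T(p) = 1/(-1*7*5 + p*3) = 1/(-7*5 + 3*p) = 1/(-35 + 3*p))
T(183)/16138 - Z(-80) = 1/((-35 + 3*183)*16138) - 1*180 = (1/16138)/(-35 + 549) - 180 = (1/16138)/514 - 180 = (1/514)*(1/16138) - 180 = 1/8294932 - 180 = -1493087759/8294932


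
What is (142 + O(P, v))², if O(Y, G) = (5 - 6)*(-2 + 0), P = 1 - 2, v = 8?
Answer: 20736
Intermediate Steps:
P = -1
O(Y, G) = 2 (O(Y, G) = -1*(-2) = 2)
(142 + O(P, v))² = (142 + 2)² = 144² = 20736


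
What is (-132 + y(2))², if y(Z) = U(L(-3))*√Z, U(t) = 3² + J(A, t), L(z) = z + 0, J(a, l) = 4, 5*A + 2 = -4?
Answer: 17762 - 3432*√2 ≈ 12908.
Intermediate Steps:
A = -6/5 (A = -⅖ + (⅕)*(-4) = -⅖ - ⅘ = -6/5 ≈ -1.2000)
L(z) = z
U(t) = 13 (U(t) = 3² + 4 = 9 + 4 = 13)
y(Z) = 13*√Z
(-132 + y(2))² = (-132 + 13*√2)²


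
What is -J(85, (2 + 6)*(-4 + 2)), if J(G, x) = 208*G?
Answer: -17680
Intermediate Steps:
-J(85, (2 + 6)*(-4 + 2)) = -208*85 = -1*17680 = -17680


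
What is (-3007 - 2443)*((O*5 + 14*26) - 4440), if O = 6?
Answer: 22050700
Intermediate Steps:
(-3007 - 2443)*((O*5 + 14*26) - 4440) = (-3007 - 2443)*((6*5 + 14*26) - 4440) = -5450*((30 + 364) - 4440) = -5450*(394 - 4440) = -5450*(-4046) = 22050700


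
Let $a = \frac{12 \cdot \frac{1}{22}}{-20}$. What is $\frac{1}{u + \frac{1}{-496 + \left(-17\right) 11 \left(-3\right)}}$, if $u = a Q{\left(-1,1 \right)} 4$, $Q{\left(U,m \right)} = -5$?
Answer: $\frac{715}{401} \approx 1.783$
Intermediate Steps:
$a = - \frac{3}{110}$ ($a = 12 \cdot \frac{1}{22} \left(- \frac{1}{20}\right) = \frac{6}{11} \left(- \frac{1}{20}\right) = - \frac{3}{110} \approx -0.027273$)
$u = \frac{6}{11}$ ($u = \left(- \frac{3}{110}\right) \left(-5\right) 4 = \frac{3}{22} \cdot 4 = \frac{6}{11} \approx 0.54545$)
$\frac{1}{u + \frac{1}{-496 + \left(-17\right) 11 \left(-3\right)}} = \frac{1}{\frac{6}{11} + \frac{1}{-496 + \left(-17\right) 11 \left(-3\right)}} = \frac{1}{\frac{6}{11} + \frac{1}{-496 - -561}} = \frac{1}{\frac{6}{11} + \frac{1}{-496 + 561}} = \frac{1}{\frac{6}{11} + \frac{1}{65}} = \frac{1}{\frac{401}{715}} = \frac{715}{401}$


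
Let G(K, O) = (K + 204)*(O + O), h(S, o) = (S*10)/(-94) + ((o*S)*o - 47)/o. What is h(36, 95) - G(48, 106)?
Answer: -223287169/4465 ≈ -50008.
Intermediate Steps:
h(S, o) = -5*S/47 + (-47 + S*o²)/o (h(S, o) = (10*S)*(-1/94) + ((S*o)*o - 47)/o = -5*S/47 + (S*o² - 47)/o = -5*S/47 + (-47 + S*o²)/o)
G(K, O) = 2*O*(204 + K) (G(K, O) = (204 + K)*(2*O) = 2*O*(204 + K))
h(36, 95) - G(48, 106) = (-47/95 - 5/47*36 + 36*95) - 2*106*(204 + 48) = (-47*1/95 - 180/47 + 3420) - 2*106*252 = (-47/95 - 180/47 + 3420) - 1*53424 = 15250991/4465 - 53424 = -223287169/4465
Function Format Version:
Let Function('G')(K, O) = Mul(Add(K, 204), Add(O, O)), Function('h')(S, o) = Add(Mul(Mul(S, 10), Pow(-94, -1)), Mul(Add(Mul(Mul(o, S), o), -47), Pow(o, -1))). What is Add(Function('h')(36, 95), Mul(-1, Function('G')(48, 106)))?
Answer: Rational(-223287169, 4465) ≈ -50008.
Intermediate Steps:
Function('h')(S, o) = Add(Mul(Rational(-5, 47), S), Mul(Pow(o, -1), Add(-47, Mul(S, Pow(o, 2))))) (Function('h')(S, o) = Add(Mul(Mul(10, S), Rational(-1, 94)), Mul(Add(Mul(Mul(S, o), o), -47), Pow(o, -1))) = Add(Mul(Rational(-5, 47), S), Mul(Add(Mul(S, Pow(o, 2)), -47), Pow(o, -1))) = Add(Mul(Rational(-5, 47), S), Mul(Add(-47, Mul(S, Pow(o, 2))), Pow(o, -1))) = Add(Mul(Rational(-5, 47), S), Mul(Pow(o, -1), Add(-47, Mul(S, Pow(o, 2))))))
Function('G')(K, O) = Mul(2, O, Add(204, K)) (Function('G')(K, O) = Mul(Add(204, K), Mul(2, O)) = Mul(2, O, Add(204, K)))
Add(Function('h')(36, 95), Mul(-1, Function('G')(48, 106))) = Add(Add(Mul(-47, Pow(95, -1)), Mul(Rational(-5, 47), 36), Mul(36, 95)), Mul(-1, Mul(2, 106, Add(204, 48)))) = Add(Add(Mul(-47, Rational(1, 95)), Rational(-180, 47), 3420), Mul(-1, Mul(2, 106, 252))) = Add(Add(Rational(-47, 95), Rational(-180, 47), 3420), Mul(-1, 53424)) = Add(Rational(15250991, 4465), -53424) = Rational(-223287169, 4465)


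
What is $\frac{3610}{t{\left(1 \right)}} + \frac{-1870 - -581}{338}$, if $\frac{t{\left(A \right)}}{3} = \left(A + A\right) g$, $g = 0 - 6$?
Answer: $- \frac{158323}{1521} \approx -104.09$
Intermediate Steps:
$g = -6$ ($g = 0 - 6 = -6$)
$t{\left(A \right)} = - 36 A$ ($t{\left(A \right)} = 3 \left(A + A\right) \left(-6\right) = 3 \cdot 2 A \left(-6\right) = 3 \left(- 12 A\right) = - 36 A$)
$\frac{3610}{t{\left(1 \right)}} + \frac{-1870 - -581}{338} = \frac{3610}{\left(-36\right) 1} + \frac{-1870 - -581}{338} = \frac{3610}{-36} + \left(-1870 + 581\right) \frac{1}{338} = 3610 \left(- \frac{1}{36}\right) - \frac{1289}{338} = - \frac{1805}{18} - \frac{1289}{338} = - \frac{158323}{1521}$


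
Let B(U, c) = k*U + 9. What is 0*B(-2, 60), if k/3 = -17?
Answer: 0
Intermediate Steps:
k = -51 (k = 3*(-17) = -51)
B(U, c) = 9 - 51*U (B(U, c) = -51*U + 9 = 9 - 51*U)
0*B(-2, 60) = 0*(9 - 51*(-2)) = 0*(9 + 102) = 0*111 = 0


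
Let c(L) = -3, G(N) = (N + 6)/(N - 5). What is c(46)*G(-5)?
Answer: 3/10 ≈ 0.30000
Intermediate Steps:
G(N) = (6 + N)/(-5 + N)
c(46)*G(-5) = -3*(6 - 5)/(-5 - 5) = -3/(-10) = -(-3)/10 = -3*(-1/10) = 3/10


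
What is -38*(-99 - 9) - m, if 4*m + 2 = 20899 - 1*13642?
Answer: 9161/4 ≈ 2290.3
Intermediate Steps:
m = 7255/4 (m = -1/2 + (20899 - 1*13642)/4 = -1/2 + (20899 - 13642)/4 = -1/2 + (1/4)*7257 = -1/2 + 7257/4 = 7255/4 ≈ 1813.8)
-38*(-99 - 9) - m = -38*(-99 - 9) - 1*7255/4 = -38*(-108) - 7255/4 = 4104 - 7255/4 = 9161/4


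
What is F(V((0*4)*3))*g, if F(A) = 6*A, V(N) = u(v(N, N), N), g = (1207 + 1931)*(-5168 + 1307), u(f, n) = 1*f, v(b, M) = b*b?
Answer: 0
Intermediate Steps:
v(b, M) = b**2
u(f, n) = f
g = -12115818 (g = 3138*(-3861) = -12115818)
V(N) = N**2
F(V((0*4)*3))*g = (6*((0*4)*3)**2)*(-12115818) = (6*(0*3)**2)*(-12115818) = (6*0**2)*(-12115818) = (6*0)*(-12115818) = 0*(-12115818) = 0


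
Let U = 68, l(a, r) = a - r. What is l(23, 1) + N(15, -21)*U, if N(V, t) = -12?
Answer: -794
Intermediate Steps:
l(23, 1) + N(15, -21)*U = (23 - 1*1) - 12*68 = (23 - 1) - 816 = 22 - 816 = -794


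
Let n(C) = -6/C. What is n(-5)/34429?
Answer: 6/172145 ≈ 3.4854e-5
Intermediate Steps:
n(-5)/34429 = (-6/(-5))/34429 = (-6*(-1/5))/34429 = (1/34429)*(6/5) = 6/172145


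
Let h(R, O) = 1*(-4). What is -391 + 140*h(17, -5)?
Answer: -951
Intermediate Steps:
h(R, O) = -4
-391 + 140*h(17, -5) = -391 + 140*(-4) = -391 - 560 = -951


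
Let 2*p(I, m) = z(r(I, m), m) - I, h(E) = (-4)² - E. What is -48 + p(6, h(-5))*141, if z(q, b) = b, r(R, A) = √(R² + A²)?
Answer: 2019/2 ≈ 1009.5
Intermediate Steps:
r(R, A) = √(A² + R²)
h(E) = 16 - E
p(I, m) = m/2 - I/2 (p(I, m) = (m - I)/2 = m/2 - I/2)
-48 + p(6, h(-5))*141 = -48 + ((16 - 1*(-5))/2 - ½*6)*141 = -48 + ((16 + 5)/2 - 3)*141 = -48 + ((½)*21 - 3)*141 = -48 + (21/2 - 3)*141 = -48 + (15/2)*141 = -48 + 2115/2 = 2019/2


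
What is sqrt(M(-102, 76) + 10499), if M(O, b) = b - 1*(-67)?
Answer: sqrt(10642) ≈ 103.16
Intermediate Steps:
M(O, b) = 67 + b (M(O, b) = b + 67 = 67 + b)
sqrt(M(-102, 76) + 10499) = sqrt((67 + 76) + 10499) = sqrt(143 + 10499) = sqrt(10642)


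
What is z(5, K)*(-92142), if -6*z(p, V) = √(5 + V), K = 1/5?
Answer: 15357*√130/5 ≈ 35019.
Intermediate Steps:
K = ⅕ (K = 1*(⅕) = ⅕ ≈ 0.20000)
z(p, V) = -√(5 + V)/6
z(5, K)*(-92142) = -√(5 + ⅕)/6*(-92142) = -√130/30*(-92142) = 15357*√130/5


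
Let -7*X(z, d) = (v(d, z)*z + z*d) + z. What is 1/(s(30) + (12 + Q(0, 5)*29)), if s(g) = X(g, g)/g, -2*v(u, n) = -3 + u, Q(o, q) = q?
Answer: 2/309 ≈ 0.0064725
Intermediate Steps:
v(u, n) = 3/2 - u/2 (v(u, n) = -(-3 + u)/2 = 3/2 - u/2)
X(z, d) = -z/7 - d*z/7 - z*(3/2 - d/2)/7 (X(z, d) = -(((3/2 - d/2)*z + z*d) + z)/7 = -((z*(3/2 - d/2) + d*z) + z)/7 = -((d*z + z*(3/2 - d/2)) + z)/7 = -(z + d*z + z*(3/2 - d/2))/7 = -z/7 - d*z/7 - z*(3/2 - d/2)/7)
s(g) = -5/14 - g/14 (s(g) = (-g*(5 + g)/14)/g = -5/14 - g/14)
1/(s(30) + (12 + Q(0, 5)*29)) = 1/((-5/14 - 1/14*30) + (12 + 5*29)) = 1/((-5/14 - 15/7) + (12 + 145)) = 1/(-5/2 + 157) = 1/(309/2) = 2/309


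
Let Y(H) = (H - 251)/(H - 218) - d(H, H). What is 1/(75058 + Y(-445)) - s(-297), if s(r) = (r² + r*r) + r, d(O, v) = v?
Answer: -2938824573574/16686395 ≈ -1.7612e+5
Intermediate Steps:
Y(H) = -H + (-251 + H)/(-218 + H) (Y(H) = (H - 251)/(H - 218) - H = (-251 + H)/(-218 + H) - H = -H + (-251 + H)/(-218 + H))
s(r) = r + 2*r² (s(r) = (r² + r²) + r = 2*r² + r = r + 2*r²)
1/(75058 + Y(-445)) - s(-297) = 1/(75058 + (-251 - 1*(-445)² + 219*(-445))/(-218 - 445)) - (-297)*(1 + 2*(-297)) = 1/(75058 + (-251 - 1*198025 - 97455)/(-663)) - (-297)*(1 - 594) = 1/(75058 - (-251 - 198025 - 97455)/663) - (-297)*(-593) = 1/(75058 - 1/663*(-295731)) - 1*176121 = 1/(75058 + 98577/221) - 176121 = 1/(16686395/221) - 176121 = 221/16686395 - 176121 = -2938824573574/16686395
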